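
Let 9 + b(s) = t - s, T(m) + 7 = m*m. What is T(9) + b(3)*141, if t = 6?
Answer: -772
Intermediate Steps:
T(m) = -7 + m**2 (T(m) = -7 + m*m = -7 + m**2)
b(s) = -3 - s (b(s) = -9 + (6 - s) = -3 - s)
T(9) + b(3)*141 = (-7 + 9**2) + (-3 - 1*3)*141 = (-7 + 81) + (-3 - 3)*141 = 74 - 6*141 = 74 - 846 = -772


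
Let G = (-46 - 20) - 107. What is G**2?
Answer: 29929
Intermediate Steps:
G = -173 (G = -66 - 107 = -173)
G**2 = (-173)**2 = 29929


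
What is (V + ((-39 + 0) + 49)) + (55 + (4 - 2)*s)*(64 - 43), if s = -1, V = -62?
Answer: 1061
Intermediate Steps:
(V + ((-39 + 0) + 49)) + (55 + (4 - 2)*s)*(64 - 43) = (-62 + ((-39 + 0) + 49)) + (55 + (4 - 2)*(-1))*(64 - 43) = (-62 + (-39 + 49)) + (55 + 2*(-1))*21 = (-62 + 10) + (55 - 2)*21 = -52 + 53*21 = -52 + 1113 = 1061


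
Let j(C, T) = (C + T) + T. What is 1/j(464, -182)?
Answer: 1/100 ≈ 0.010000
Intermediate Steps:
j(C, T) = C + 2*T
1/j(464, -182) = 1/(464 + 2*(-182)) = 1/(464 - 364) = 1/100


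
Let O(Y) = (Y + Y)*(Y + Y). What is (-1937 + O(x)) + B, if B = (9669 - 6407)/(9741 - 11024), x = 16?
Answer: -1174641/1283 ≈ -915.54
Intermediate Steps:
O(Y) = 4*Y² (O(Y) = (2*Y)*(2*Y) = 4*Y²)
B = -3262/1283 (B = 3262/(-1283) = 3262*(-1/1283) = -3262/1283 ≈ -2.5425)
(-1937 + O(x)) + B = (-1937 + 4*16²) - 3262/1283 = (-1937 + 4*256) - 3262/1283 = (-1937 + 1024) - 3262/1283 = -913 - 3262/1283 = -1174641/1283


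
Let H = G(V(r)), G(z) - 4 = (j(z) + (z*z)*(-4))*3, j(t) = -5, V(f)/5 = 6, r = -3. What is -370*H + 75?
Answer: 4000145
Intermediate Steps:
V(f) = 30 (V(f) = 5*6 = 30)
G(z) = -11 - 12*z² (G(z) = 4 + (-5 + (z*z)*(-4))*3 = 4 + (-5 + z²*(-4))*3 = 4 + (-5 - 4*z²)*3 = 4 + (-15 - 12*z²) = -11 - 12*z²)
H = -10811 (H = -11 - 12*30² = -11 - 12*900 = -11 - 10800 = -10811)
-370*H + 75 = -370*(-10811) + 75 = 4000070 + 75 = 4000145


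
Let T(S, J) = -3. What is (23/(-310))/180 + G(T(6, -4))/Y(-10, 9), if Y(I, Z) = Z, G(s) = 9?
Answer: 55777/55800 ≈ 0.99959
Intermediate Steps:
(23/(-310))/180 + G(T(6, -4))/Y(-10, 9) = (23/(-310))/180 + 9/9 = (23*(-1/310))*(1/180) + 9*(⅑) = -23/310*1/180 + 1 = -23/55800 + 1 = 55777/55800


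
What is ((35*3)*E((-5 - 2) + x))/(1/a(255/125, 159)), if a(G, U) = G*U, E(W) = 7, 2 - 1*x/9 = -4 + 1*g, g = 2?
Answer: 1192023/5 ≈ 2.3840e+5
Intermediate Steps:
x = 36 (x = 18 - 9*(-4 + 1*2) = 18 - 9*(-4 + 2) = 18 - 9*(-2) = 18 + 18 = 36)
((35*3)*E((-5 - 2) + x))/(1/a(255/125, 159)) = ((35*3)*7)/(1/((255/125)*159)) = (105*7)/(1/((255*(1/125))*159)) = 735/(1/((51/25)*159)) = 735/(1/(8109/25)) = 735/(25/8109) = 735*(8109/25) = 1192023/5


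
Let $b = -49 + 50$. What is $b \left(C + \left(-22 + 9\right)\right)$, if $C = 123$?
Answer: $110$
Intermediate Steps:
$b = 1$
$b \left(C + \left(-22 + 9\right)\right) = 1 \left(123 + \left(-22 + 9\right)\right) = 1 \left(123 - 13\right) = 1 \cdot 110 = 110$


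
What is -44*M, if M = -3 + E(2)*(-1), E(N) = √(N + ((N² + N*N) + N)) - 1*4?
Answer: -44 + 88*√3 ≈ 108.42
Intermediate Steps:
E(N) = -4 + √(2*N + 2*N²) (E(N) = √(N + ((N² + N²) + N)) - 4 = √(N + (2*N² + N)) - 4 = √(N + (N + 2*N²)) - 4 = √(2*N + 2*N²) - 4 = -4 + √(2*N + 2*N²))
M = 1 - 2*√3 (M = -3 + (-4 + √2*√(2*(1 + 2)))*(-1) = -3 + (-4 + √2*√(2*3))*(-1) = -3 + (-4 + √2*√6)*(-1) = -3 + (-4 + 2*√3)*(-1) = -3 + (4 - 2*√3) = 1 - 2*√3 ≈ -2.4641)
-44*M = -44*(1 - 2*√3) = -44 + 88*√3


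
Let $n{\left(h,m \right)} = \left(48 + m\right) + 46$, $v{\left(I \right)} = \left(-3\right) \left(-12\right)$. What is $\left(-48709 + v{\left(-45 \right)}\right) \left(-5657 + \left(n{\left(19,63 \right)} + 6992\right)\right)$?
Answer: $-72620116$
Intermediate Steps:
$v{\left(I \right)} = 36$
$n{\left(h,m \right)} = 94 + m$
$\left(-48709 + v{\left(-45 \right)}\right) \left(-5657 + \left(n{\left(19,63 \right)} + 6992\right)\right) = \left(-48709 + 36\right) \left(-5657 + \left(\left(94 + 63\right) + 6992\right)\right) = - 48673 \left(-5657 + \left(157 + 6992\right)\right) = - 48673 \left(-5657 + 7149\right) = \left(-48673\right) 1492 = -72620116$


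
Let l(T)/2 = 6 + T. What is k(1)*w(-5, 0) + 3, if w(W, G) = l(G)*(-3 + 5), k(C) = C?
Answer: 27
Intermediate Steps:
l(T) = 12 + 2*T (l(T) = 2*(6 + T) = 12 + 2*T)
w(W, G) = 24 + 4*G (w(W, G) = (12 + 2*G)*(-3 + 5) = (12 + 2*G)*2 = 24 + 4*G)
k(1)*w(-5, 0) + 3 = 1*(24 + 4*0) + 3 = 1*(24 + 0) + 3 = 1*24 + 3 = 24 + 3 = 27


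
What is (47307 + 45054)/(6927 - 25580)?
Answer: -92361/18653 ≈ -4.9515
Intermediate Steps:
(47307 + 45054)/(6927 - 25580) = 92361/(-18653) = 92361*(-1/18653) = -92361/18653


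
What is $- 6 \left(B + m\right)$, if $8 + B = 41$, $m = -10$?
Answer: $-138$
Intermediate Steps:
$B = 33$ ($B = -8 + 41 = 33$)
$- 6 \left(B + m\right) = - 6 \left(33 - 10\right) = \left(-6\right) 23 = -138$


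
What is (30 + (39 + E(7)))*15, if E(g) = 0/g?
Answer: 1035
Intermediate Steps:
E(g) = 0
(30 + (39 + E(7)))*15 = (30 + (39 + 0))*15 = (30 + 39)*15 = 69*15 = 1035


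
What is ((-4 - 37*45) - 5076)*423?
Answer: -2853135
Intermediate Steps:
((-4 - 37*45) - 5076)*423 = ((-4 - 1665) - 5076)*423 = (-1669 - 5076)*423 = -6745*423 = -2853135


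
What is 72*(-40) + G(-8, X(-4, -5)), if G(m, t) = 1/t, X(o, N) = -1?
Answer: -2881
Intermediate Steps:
72*(-40) + G(-8, X(-4, -5)) = 72*(-40) + 1/(-1) = -2880 - 1 = -2881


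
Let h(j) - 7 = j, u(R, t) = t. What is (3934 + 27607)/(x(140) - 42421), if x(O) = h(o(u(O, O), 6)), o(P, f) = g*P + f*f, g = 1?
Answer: -31541/42238 ≈ -0.74674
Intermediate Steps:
o(P, f) = P + f² (o(P, f) = 1*P + f*f = P + f²)
h(j) = 7 + j
x(O) = 43 + O (x(O) = 7 + (O + 6²) = 7 + (O + 36) = 7 + (36 + O) = 43 + O)
(3934 + 27607)/(x(140) - 42421) = (3934 + 27607)/((43 + 140) - 42421) = 31541/(183 - 42421) = 31541/(-42238) = 31541*(-1/42238) = -31541/42238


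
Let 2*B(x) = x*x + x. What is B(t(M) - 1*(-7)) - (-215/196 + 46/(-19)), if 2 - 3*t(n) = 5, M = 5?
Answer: 91305/3724 ≈ 24.518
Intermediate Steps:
t(n) = -1 (t(n) = ⅔ - ⅓*5 = ⅔ - 5/3 = -1)
B(x) = x/2 + x²/2 (B(x) = (x*x + x)/2 = (x² + x)/2 = (x + x²)/2 = x/2 + x²/2)
B(t(M) - 1*(-7)) - (-215/196 + 46/(-19)) = (-1 - 1*(-7))*(1 + (-1 - 1*(-7)))/2 - (-215/196 + 46/(-19)) = (-1 + 7)*(1 + (-1 + 7))/2 - (-215*1/196 + 46*(-1/19)) = (½)*6*(1 + 6) - (-215/196 - 46/19) = (½)*6*7 - 1*(-13101/3724) = 21 + 13101/3724 = 91305/3724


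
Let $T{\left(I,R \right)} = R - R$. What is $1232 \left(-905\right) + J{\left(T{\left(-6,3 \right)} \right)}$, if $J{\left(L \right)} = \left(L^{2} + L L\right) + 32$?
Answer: $-1114928$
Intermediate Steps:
$T{\left(I,R \right)} = 0$
$J{\left(L \right)} = 32 + 2 L^{2}$ ($J{\left(L \right)} = \left(L^{2} + L^{2}\right) + 32 = 2 L^{2} + 32 = 32 + 2 L^{2}$)
$1232 \left(-905\right) + J{\left(T{\left(-6,3 \right)} \right)} = 1232 \left(-905\right) + \left(32 + 2 \cdot 0^{2}\right) = -1114960 + \left(32 + 2 \cdot 0\right) = -1114960 + \left(32 + 0\right) = -1114960 + 32 = -1114928$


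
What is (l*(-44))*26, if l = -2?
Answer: 2288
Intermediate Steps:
(l*(-44))*26 = -2*(-44)*26 = 88*26 = 2288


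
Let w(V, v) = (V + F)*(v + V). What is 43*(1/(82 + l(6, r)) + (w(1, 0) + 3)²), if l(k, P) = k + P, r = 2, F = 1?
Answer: 96793/90 ≈ 1075.5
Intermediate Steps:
w(V, v) = (1 + V)*(V + v) (w(V, v) = (V + 1)*(v + V) = (1 + V)*(V + v))
l(k, P) = P + k
43*(1/(82 + l(6, r)) + (w(1, 0) + 3)²) = 43*(1/(82 + (2 + 6)) + ((1 + 0 + 1² + 1*0) + 3)²) = 43*(1/(82 + 8) + ((1 + 0 + 1 + 0) + 3)²) = 43*(1/90 + (2 + 3)²) = 43*(1/90 + 5²) = 43*(1/90 + 25) = 43*(2251/90) = 96793/90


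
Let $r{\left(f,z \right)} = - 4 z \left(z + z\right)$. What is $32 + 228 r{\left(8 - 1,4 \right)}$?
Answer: $-29152$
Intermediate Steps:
$r{\left(f,z \right)} = - 8 z^{2}$ ($r{\left(f,z \right)} = - 4 z 2 z = - 8 z^{2}$)
$32 + 228 r{\left(8 - 1,4 \right)} = 32 + 228 \left(- 8 \cdot 4^{2}\right) = 32 + 228 \left(\left(-8\right) 16\right) = 32 + 228 \left(-128\right) = 32 - 29184 = -29152$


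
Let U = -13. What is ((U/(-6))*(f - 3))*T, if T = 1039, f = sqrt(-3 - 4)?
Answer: -13507/2 + 13507*I*sqrt(7)/6 ≈ -6753.5 + 5956.0*I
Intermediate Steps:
f = I*sqrt(7) (f = sqrt(-7) = I*sqrt(7) ≈ 2.6458*I)
((U/(-6))*(f - 3))*T = ((-13/(-6))*(I*sqrt(7) - 3))*1039 = ((-13*(-1/6))*(-3 + I*sqrt(7)))*1039 = (13*(-3 + I*sqrt(7))/6)*1039 = (-13/2 + 13*I*sqrt(7)/6)*1039 = -13507/2 + 13507*I*sqrt(7)/6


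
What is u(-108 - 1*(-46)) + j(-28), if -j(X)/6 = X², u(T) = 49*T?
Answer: -7742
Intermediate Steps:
j(X) = -6*X²
u(-108 - 1*(-46)) + j(-28) = 49*(-108 - 1*(-46)) - 6*(-28)² = 49*(-108 + 46) - 6*784 = 49*(-62) - 4704 = -3038 - 4704 = -7742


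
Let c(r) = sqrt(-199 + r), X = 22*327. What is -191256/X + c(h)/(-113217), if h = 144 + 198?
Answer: -31876/1199 - sqrt(143)/113217 ≈ -26.586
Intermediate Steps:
h = 342
X = 7194
-191256/X + c(h)/(-113217) = -191256/7194 + sqrt(-199 + 342)/(-113217) = -191256*1/7194 + sqrt(143)*(-1/113217) = -31876/1199 - sqrt(143)/113217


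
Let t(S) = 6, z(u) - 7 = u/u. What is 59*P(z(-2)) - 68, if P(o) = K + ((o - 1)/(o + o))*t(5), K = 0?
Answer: 695/8 ≈ 86.875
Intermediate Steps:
z(u) = 8 (z(u) = 7 + u/u = 7 + 1 = 8)
P(o) = 3*(-1 + o)/o (P(o) = 0 + ((o - 1)/(o + o))*6 = 0 + ((-1 + o)/((2*o)))*6 = 0 + ((-1 + o)*(1/(2*o)))*6 = 0 + ((-1 + o)/(2*o))*6 = 0 + 3*(-1 + o)/o = 3*(-1 + o)/o)
59*P(z(-2)) - 68 = 59*(3 - 3/8) - 68 = 59*(21/8) - 68 = 1239/8 - 68 = 695/8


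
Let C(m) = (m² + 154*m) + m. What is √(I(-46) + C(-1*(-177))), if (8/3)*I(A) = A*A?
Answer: 3*√26470/2 ≈ 244.04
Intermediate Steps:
C(m) = m² + 155*m
I(A) = 3*A²/8 (I(A) = 3*(A*A)/8 = 3*A²/8)
√(I(-46) + C(-1*(-177))) = √((3/8)*(-46)² + (-1*(-177))*(155 - 1*(-177))) = √((3/8)*2116 + 177*(155 + 177)) = √(1587/2 + 177*332) = √(1587/2 + 58764) = √(119115/2) = 3*√26470/2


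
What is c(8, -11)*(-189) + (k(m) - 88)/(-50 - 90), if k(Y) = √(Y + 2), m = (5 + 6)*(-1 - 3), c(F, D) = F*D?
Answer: 582142/35 - I*√42/140 ≈ 16633.0 - 0.046291*I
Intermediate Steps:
c(F, D) = D*F
m = -44 (m = 11*(-4) = -44)
k(Y) = √(2 + Y)
c(8, -11)*(-189) + (k(m) - 88)/(-50 - 90) = -11*8*(-189) + (√(2 - 44) - 88)/(-50 - 90) = -88*(-189) + (√(-42) - 88)/(-140) = 16632 + (I*√42 - 88)*(-1/140) = 16632 + (-88 + I*√42)*(-1/140) = 16632 + (22/35 - I*√42/140) = 582142/35 - I*√42/140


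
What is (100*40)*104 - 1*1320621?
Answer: -904621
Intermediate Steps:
(100*40)*104 - 1*1320621 = 4000*104 - 1320621 = 416000 - 1320621 = -904621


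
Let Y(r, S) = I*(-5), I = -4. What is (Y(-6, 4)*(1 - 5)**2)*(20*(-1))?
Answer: -6400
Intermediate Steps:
Y(r, S) = 20 (Y(r, S) = -4*(-5) = 20)
(Y(-6, 4)*(1 - 5)**2)*(20*(-1)) = (20*(1 - 5)**2)*(20*(-1)) = (20*(-4)**2)*(-20) = (20*16)*(-20) = 320*(-20) = -6400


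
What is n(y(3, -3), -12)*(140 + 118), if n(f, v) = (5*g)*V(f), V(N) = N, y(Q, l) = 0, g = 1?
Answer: 0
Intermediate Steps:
n(f, v) = 5*f (n(f, v) = (5*1)*f = 5*f)
n(y(3, -3), -12)*(140 + 118) = (5*0)*(140 + 118) = 0*258 = 0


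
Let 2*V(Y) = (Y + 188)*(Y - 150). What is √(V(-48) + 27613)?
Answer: √13753 ≈ 117.27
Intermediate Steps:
V(Y) = (-150 + Y)*(188 + Y)/2 (V(Y) = ((Y + 188)*(Y - 150))/2 = ((188 + Y)*(-150 + Y))/2 = ((-150 + Y)*(188 + Y))/2 = (-150 + Y)*(188 + Y)/2)
√(V(-48) + 27613) = √((-14100 + (½)*(-48)² + 19*(-48)) + 27613) = √((-14100 + (½)*2304 - 912) + 27613) = √((-14100 + 1152 - 912) + 27613) = √(-13860 + 27613) = √13753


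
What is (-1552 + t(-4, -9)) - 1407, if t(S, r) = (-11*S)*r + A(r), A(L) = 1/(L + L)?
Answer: -60391/18 ≈ -3355.1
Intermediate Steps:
A(L) = 1/(2*L)
t(S, r) = 1/(2*r) - 11*S*r (t(S, r) = (-11*S)*r + 1/(2*r) = -11*S*r + 1/(2*r) = 1/(2*r) - 11*S*r)
(-1552 + t(-4, -9)) - 1407 = (-1552 + ((1/2)/(-9) - 11*(-4)*(-9))) - 1407 = (-1552 + ((1/2)*(-1/9) - 396)) - 1407 = (-1552 + (-1/18 - 396)) - 1407 = (-1552 - 7129/18) - 1407 = -35065/18 - 1407 = -60391/18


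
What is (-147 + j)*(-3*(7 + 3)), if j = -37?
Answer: 5520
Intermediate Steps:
(-147 + j)*(-3*(7 + 3)) = (-147 - 37)*(-3*(7 + 3)) = -(-552)*10 = -184*(-30) = 5520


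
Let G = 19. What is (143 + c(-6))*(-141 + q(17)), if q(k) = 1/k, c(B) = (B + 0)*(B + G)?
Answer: -155740/17 ≈ -9161.2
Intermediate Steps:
c(B) = B*(19 + B) (c(B) = (B + 0)*(B + 19) = B*(19 + B))
(143 + c(-6))*(-141 + q(17)) = (143 - 6*(19 - 6))*(-141 + 1/17) = (143 - 6*13)*(-141 + 1/17) = (143 - 78)*(-2396/17) = 65*(-2396/17) = -155740/17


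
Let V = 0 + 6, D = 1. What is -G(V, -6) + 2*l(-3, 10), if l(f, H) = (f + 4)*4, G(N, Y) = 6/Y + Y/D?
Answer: 15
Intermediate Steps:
V = 6
G(N, Y) = Y + 6/Y (G(N, Y) = 6/Y + Y/1 = 6/Y + Y*1 = 6/Y + Y = Y + 6/Y)
l(f, H) = 16 + 4*f (l(f, H) = (4 + f)*4 = 16 + 4*f)
-G(V, -6) + 2*l(-3, 10) = -(-6 + 6/(-6)) + 2*(16 + 4*(-3)) = -(-6 + 6*(-⅙)) + 2*(16 - 12) = -(-6 - 1) + 2*4 = -1*(-7) + 8 = 7 + 8 = 15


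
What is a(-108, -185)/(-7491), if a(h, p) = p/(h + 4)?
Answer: -185/779064 ≈ -0.00023746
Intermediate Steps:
a(h, p) = p/(4 + h)
a(-108, -185)/(-7491) = -185/(4 - 108)/(-7491) = -185/(-104)*(-1/7491) = -185*(-1/104)*(-1/7491) = (185/104)*(-1/7491) = -185/779064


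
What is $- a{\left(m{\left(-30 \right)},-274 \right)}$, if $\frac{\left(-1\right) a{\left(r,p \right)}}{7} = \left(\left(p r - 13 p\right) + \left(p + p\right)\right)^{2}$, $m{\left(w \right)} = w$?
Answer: $883419292$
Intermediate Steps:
$a{\left(r,p \right)} = - 7 \left(- 11 p + p r\right)^{2}$ ($a{\left(r,p \right)} = - 7 \left(\left(p r - 13 p\right) + \left(p + p\right)\right)^{2} = - 7 \left(\left(- 13 p + p r\right) + 2 p\right)^{2} = - 7 \left(- 11 p + p r\right)^{2}$)
$- a{\left(m{\left(-30 \right)},-274 \right)} = - \left(-7\right) \left(-274\right)^{2} \left(-11 - 30\right)^{2} = - \left(-7\right) 75076 \left(-41\right)^{2} = - \left(-7\right) 75076 \cdot 1681 = \left(-1\right) \left(-883419292\right) = 883419292$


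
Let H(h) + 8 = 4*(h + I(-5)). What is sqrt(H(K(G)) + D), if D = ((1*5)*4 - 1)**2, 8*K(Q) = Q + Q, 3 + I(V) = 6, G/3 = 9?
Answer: 14*sqrt(2) ≈ 19.799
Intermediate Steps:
G = 27 (G = 3*9 = 27)
I(V) = 3 (I(V) = -3 + 6 = 3)
K(Q) = Q/4 (K(Q) = (Q + Q)/8 = (2*Q)/8 = Q/4)
H(h) = 4 + 4*h (H(h) = -8 + 4*(h + 3) = -8 + 4*(3 + h) = -8 + (12 + 4*h) = 4 + 4*h)
D = 361 (D = (5*4 - 1)**2 = (20 - 1)**2 = 19**2 = 361)
sqrt(H(K(G)) + D) = sqrt((4 + 4*((1/4)*27)) + 361) = sqrt((4 + 4*(27/4)) + 361) = sqrt((4 + 27) + 361) = sqrt(31 + 361) = sqrt(392) = 14*sqrt(2)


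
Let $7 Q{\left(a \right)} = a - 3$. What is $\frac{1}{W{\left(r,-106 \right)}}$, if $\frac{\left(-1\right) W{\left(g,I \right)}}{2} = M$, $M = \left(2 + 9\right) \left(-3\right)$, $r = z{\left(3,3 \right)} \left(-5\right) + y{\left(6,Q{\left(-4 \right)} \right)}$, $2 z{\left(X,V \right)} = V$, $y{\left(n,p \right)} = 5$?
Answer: $\frac{1}{66} \approx 0.015152$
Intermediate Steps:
$Q{\left(a \right)} = - \frac{3}{7} + \frac{a}{7}$ ($Q{\left(a \right)} = \frac{a - 3}{7} = \frac{-3 + a}{7} = - \frac{3}{7} + \frac{a}{7}$)
$z{\left(X,V \right)} = \frac{V}{2}$
$r = - \frac{5}{2}$ ($r = \frac{1}{2} \cdot 3 \left(-5\right) + 5 = \frac{3}{2} \left(-5\right) + 5 = - \frac{15}{2} + 5 = - \frac{5}{2} \approx -2.5$)
$M = -33$ ($M = 11 \left(-3\right) = -33$)
$W{\left(g,I \right)} = 66$ ($W{\left(g,I \right)} = \left(-2\right) \left(-33\right) = 66$)
$\frac{1}{W{\left(r,-106 \right)}} = \frac{1}{66}$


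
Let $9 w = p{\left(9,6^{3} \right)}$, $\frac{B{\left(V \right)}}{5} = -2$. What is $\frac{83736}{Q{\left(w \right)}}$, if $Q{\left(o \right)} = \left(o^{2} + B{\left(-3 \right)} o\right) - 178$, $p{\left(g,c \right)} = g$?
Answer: $- \frac{83736}{187} \approx -447.79$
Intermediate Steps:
$B{\left(V \right)} = -10$ ($B{\left(V \right)} = 5 \left(-2\right) = -10$)
$w = 1$ ($w = \frac{1}{9} \cdot 9 = 1$)
$Q{\left(o \right)} = -178 + o^{2} - 10 o$ ($Q{\left(o \right)} = \left(o^{2} - 10 o\right) - 178 = -178 + o^{2} - 10 o$)
$\frac{83736}{Q{\left(w \right)}} = \frac{83736}{-178 + 1^{2} - 10} = \frac{83736}{-178 + 1 - 10} = \frac{83736}{-187} = 83736 \left(- \frac{1}{187}\right) = - \frac{83736}{187}$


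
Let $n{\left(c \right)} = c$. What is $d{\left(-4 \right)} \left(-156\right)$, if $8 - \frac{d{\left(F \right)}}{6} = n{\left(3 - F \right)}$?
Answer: $-936$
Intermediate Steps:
$d{\left(F \right)} = 30 + 6 F$ ($d{\left(F \right)} = 48 - 6 \left(3 - F\right) = 48 + \left(-18 + 6 F\right) = 30 + 6 F$)
$d{\left(-4 \right)} \left(-156\right) = \left(30 + 6 \left(-4\right)\right) \left(-156\right) = \left(30 - 24\right) \left(-156\right) = 6 \left(-156\right) = -936$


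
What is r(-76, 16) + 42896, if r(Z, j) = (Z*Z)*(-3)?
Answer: 25568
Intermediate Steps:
r(Z, j) = -3*Z**2 (r(Z, j) = Z**2*(-3) = -3*Z**2)
r(-76, 16) + 42896 = -3*(-76)**2 + 42896 = -3*5776 + 42896 = -17328 + 42896 = 25568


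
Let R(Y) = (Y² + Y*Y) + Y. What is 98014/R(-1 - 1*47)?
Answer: 49007/2280 ≈ 21.494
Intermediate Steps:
R(Y) = Y + 2*Y² (R(Y) = (Y² + Y²) + Y = 2*Y² + Y = Y + 2*Y²)
98014/R(-1 - 1*47) = 98014/(((-1 - 1*47)*(1 + 2*(-1 - 1*47)))) = 98014/(((-1 - 47)*(1 + 2*(-1 - 47)))) = 98014/((-48*(1 + 2*(-48)))) = 98014/((-48*(1 - 96))) = 98014/((-48*(-95))) = 98014/4560 = 98014*(1/4560) = 49007/2280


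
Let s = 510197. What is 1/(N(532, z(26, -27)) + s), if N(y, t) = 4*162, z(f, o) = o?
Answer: 1/510845 ≈ 1.9575e-6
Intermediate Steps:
N(y, t) = 648
1/(N(532, z(26, -27)) + s) = 1/(648 + 510197) = 1/510845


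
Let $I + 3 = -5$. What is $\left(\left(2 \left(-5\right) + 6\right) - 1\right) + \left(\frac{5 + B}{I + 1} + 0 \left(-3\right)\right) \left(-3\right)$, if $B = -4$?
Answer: $- \frac{32}{7} \approx -4.5714$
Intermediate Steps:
$I = -8$ ($I = -3 - 5 = -8$)
$\left(\left(2 \left(-5\right) + 6\right) - 1\right) + \left(\frac{5 + B}{I + 1} + 0 \left(-3\right)\right) \left(-3\right) = \left(\left(2 \left(-5\right) + 6\right) - 1\right) + \left(\frac{5 - 4}{-8 + 1} + 0 \left(-3\right)\right) \left(-3\right) = \left(\left(-10 + 6\right) - 1\right) + \left(1 \frac{1}{-7} + 0\right) \left(-3\right) = \left(-4 - 1\right) + \left(1 \left(- \frac{1}{7}\right) + 0\right) \left(-3\right) = -5 + \left(- \frac{1}{7} + 0\right) \left(-3\right) = -5 - - \frac{3}{7} = -5 + \frac{3}{7} = - \frac{32}{7}$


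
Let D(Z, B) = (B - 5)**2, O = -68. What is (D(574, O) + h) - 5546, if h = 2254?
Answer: 2037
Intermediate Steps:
D(Z, B) = (-5 + B)**2
(D(574, O) + h) - 5546 = ((-5 - 68)**2 + 2254) - 5546 = ((-73)**2 + 2254) - 5546 = (5329 + 2254) - 5546 = 7583 - 5546 = 2037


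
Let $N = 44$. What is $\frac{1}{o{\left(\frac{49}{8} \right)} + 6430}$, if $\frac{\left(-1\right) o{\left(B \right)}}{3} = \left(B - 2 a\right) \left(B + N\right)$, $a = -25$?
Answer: $- \frac{64}{128627} \approx -0.00049756$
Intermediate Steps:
$o{\left(B \right)} = - 3 \left(44 + B\right) \left(50 + B\right)$ ($o{\left(B \right)} = - 3 \left(B - -50\right) \left(B + 44\right) = - 3 \left(B + 50\right) \left(44 + B\right) = - 3 \left(50 + B\right) \left(44 + B\right) = - 3 \left(44 + B\right) \left(50 + B\right)$)
$\frac{1}{o{\left(\frac{49}{8} \right)} + 6430} = \frac{1}{\left(-6600 - 282 \cdot \frac{49}{8} - 3 \left(\frac{49}{8}\right)^{2}\right) + 6430} = \frac{1}{\left(-6600 - 282 \cdot 49 \cdot \frac{1}{8} - 3 \left(49 \cdot \frac{1}{8}\right)^{2}\right) + 6430} = \frac{1}{\left(-6600 - \frac{6909}{4} - 3 \left(\frac{49}{8}\right)^{2}\right) + 6430} = \frac{1}{\left(-6600 - \frac{6909}{4} - \frac{7203}{64}\right) + 6430} = \frac{1}{- \frac{540147}{64} + 6430} = \frac{1}{- \frac{128627}{64}} = - \frac{64}{128627}$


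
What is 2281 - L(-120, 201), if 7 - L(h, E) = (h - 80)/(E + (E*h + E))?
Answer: 26967466/11859 ≈ 2274.0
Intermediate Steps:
L(h, E) = 7 - (-80 + h)/(2*E + E*h) (L(h, E) = 7 - (h - 80)/(E + (E*h + E)) = 7 - (-80 + h)/(E + (E + E*h)) = 7 - (-80 + h)/(2*E + E*h))
2281 - L(-120, 201) = 2281 - (80 - 1*(-120) + 14*201 + 7*201*(-120))/(201*(2 - 120)) = 2281 - (80 + 120 + 2814 - 168840)/(201*(-118)) = 2281 - (-1)*(-165826)/(201*118) = 2281 - 1*82913/11859 = 2281 - 82913/11859 = 26967466/11859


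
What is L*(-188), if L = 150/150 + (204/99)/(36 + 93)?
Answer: -813100/4257 ≈ -191.00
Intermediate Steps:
L = 4325/4257 (L = 150*(1/150) + (204*(1/99))/129 = 1 + (68/33)*(1/129) = 1 + 68/4257 = 4325/4257 ≈ 1.0160)
L*(-188) = (4325/4257)*(-188) = -813100/4257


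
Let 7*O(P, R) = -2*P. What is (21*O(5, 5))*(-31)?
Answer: 930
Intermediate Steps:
O(P, R) = -2*P/7 (O(P, R) = (-2*P)/7 = -2*P/7)
(21*O(5, 5))*(-31) = (21*(-2/7*5))*(-31) = (21*(-10/7))*(-31) = -30*(-31) = 930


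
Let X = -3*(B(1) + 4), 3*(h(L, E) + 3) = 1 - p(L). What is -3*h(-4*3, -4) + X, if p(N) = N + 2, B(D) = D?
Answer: -17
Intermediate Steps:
p(N) = 2 + N
h(L, E) = -10/3 - L/3 (h(L, E) = -3 + (1 - (2 + L))/3 = -3 + (1 + (-2 - L))/3 = -3 + (-1 - L)/3 = -3 + (-⅓ - L/3) = -10/3 - L/3)
X = -15 (X = -3*(1 + 4) = -3*5 = -15)
-3*h(-4*3, -4) + X = -3*(-10/3 - (-4)*3/3) - 15 = -3*(-10/3 - ⅓*(-12)) - 15 = -3*(-10/3 + 4) - 15 = -3*⅔ - 15 = -2 - 15 = -17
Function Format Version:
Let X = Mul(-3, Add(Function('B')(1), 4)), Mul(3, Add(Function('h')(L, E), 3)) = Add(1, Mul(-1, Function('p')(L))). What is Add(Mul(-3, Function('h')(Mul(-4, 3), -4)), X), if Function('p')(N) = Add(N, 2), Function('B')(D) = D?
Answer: -17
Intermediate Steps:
Function('p')(N) = Add(2, N)
Function('h')(L, E) = Add(Rational(-10, 3), Mul(Rational(-1, 3), L)) (Function('h')(L, E) = Add(-3, Mul(Rational(1, 3), Add(1, Mul(-1, Add(2, L))))) = Add(-3, Mul(Rational(1, 3), Add(1, Add(-2, Mul(-1, L))))) = Add(-3, Mul(Rational(1, 3), Add(-1, Mul(-1, L)))) = Add(-3, Add(Rational(-1, 3), Mul(Rational(-1, 3), L))) = Add(Rational(-10, 3), Mul(Rational(-1, 3), L)))
X = -15 (X = Mul(-3, Add(1, 4)) = Mul(-3, 5) = -15)
Add(Mul(-3, Function('h')(Mul(-4, 3), -4)), X) = Add(Mul(-3, Add(Rational(-10, 3), Mul(Rational(-1, 3), Mul(-4, 3)))), -15) = Add(Mul(-3, Add(Rational(-10, 3), Mul(Rational(-1, 3), -12))), -15) = Add(Mul(-3, Add(Rational(-10, 3), 4)), -15) = Add(Mul(-3, Rational(2, 3)), -15) = Add(-2, -15) = -17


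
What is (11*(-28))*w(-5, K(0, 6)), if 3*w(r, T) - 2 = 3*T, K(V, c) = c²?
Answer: -33880/3 ≈ -11293.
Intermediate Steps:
w(r, T) = ⅔ + T (w(r, T) = ⅔ + (3*T)/3 = ⅔ + T)
(11*(-28))*w(-5, K(0, 6)) = (11*(-28))*(⅔ + 6²) = -308*(⅔ + 36) = -308*110/3 = -33880/3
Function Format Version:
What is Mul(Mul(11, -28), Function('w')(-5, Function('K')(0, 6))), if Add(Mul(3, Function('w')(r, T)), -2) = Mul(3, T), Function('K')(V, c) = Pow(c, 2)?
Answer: Rational(-33880, 3) ≈ -11293.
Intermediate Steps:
Function('w')(r, T) = Add(Rational(2, 3), T) (Function('w')(r, T) = Add(Rational(2, 3), Mul(Rational(1, 3), Mul(3, T))) = Add(Rational(2, 3), T))
Mul(Mul(11, -28), Function('w')(-5, Function('K')(0, 6))) = Mul(Mul(11, -28), Add(Rational(2, 3), Pow(6, 2))) = Mul(-308, Add(Rational(2, 3), 36)) = Mul(-308, Rational(110, 3)) = Rational(-33880, 3)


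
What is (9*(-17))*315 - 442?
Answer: -48637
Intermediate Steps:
(9*(-17))*315 - 442 = -153*315 - 442 = -48195 - 442 = -48637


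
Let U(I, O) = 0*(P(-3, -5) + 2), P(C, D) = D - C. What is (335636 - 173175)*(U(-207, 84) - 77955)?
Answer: -12664647255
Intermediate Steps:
U(I, O) = 0 (U(I, O) = 0*((-5 - 1*(-3)) + 2) = 0*((-5 + 3) + 2) = 0*(-2 + 2) = 0*0 = 0)
(335636 - 173175)*(U(-207, 84) - 77955) = (335636 - 173175)*(0 - 77955) = 162461*(-77955) = -12664647255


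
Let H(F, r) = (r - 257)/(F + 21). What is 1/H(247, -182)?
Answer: -268/439 ≈ -0.61048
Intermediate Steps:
H(F, r) = (-257 + r)/(21 + F)
1/H(247, -182) = 1/((-257 - 182)/(21 + 247)) = 1/(-439/268) = -268/439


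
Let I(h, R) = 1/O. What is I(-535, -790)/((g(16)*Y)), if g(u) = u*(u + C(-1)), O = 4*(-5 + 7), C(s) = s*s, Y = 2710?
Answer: 1/5896960 ≈ 1.6958e-7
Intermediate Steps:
C(s) = s**2
O = 8 (O = 4*2 = 8)
I(h, R) = 1/8
g(u) = u*(1 + u) (g(u) = u*(u + (-1)**2) = u*(u + 1) = u*(1 + u))
I(-535, -790)/((g(16)*Y)) = 1/(8*(((16*(1 + 16))*2710))) = 1/(8*(((16*17)*2710))) = 1/(8*((272*2710))) = (1/8)/737120 = (1/8)*(1/737120) = 1/5896960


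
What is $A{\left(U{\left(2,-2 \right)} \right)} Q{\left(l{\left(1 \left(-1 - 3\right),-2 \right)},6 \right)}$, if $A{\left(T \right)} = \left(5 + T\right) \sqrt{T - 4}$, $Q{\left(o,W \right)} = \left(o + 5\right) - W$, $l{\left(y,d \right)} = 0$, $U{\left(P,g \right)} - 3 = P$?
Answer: $-10$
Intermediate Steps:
$U{\left(P,g \right)} = 3 + P$
$Q{\left(o,W \right)} = 5 + o - W$ ($Q{\left(o,W \right)} = \left(5 + o\right) - W = 5 + o - W$)
$A{\left(T \right)} = \sqrt{-4 + T} \left(5 + T\right)$ ($A{\left(T \right)} = \left(5 + T\right) \sqrt{-4 + T} = \sqrt{-4 + T} \left(5 + T\right)$)
$A{\left(U{\left(2,-2 \right)} \right)} Q{\left(l{\left(1 \left(-1 - 3\right),-2 \right)},6 \right)} = \sqrt{-4 + \left(3 + 2\right)} \left(5 + \left(3 + 2\right)\right) \left(5 + 0 - 6\right) = \sqrt{-4 + 5} \left(5 + 5\right) \left(5 + 0 - 6\right) = \sqrt{1} \cdot 10 \left(-1\right) = 1 \cdot 10 \left(-1\right) = 10 \left(-1\right) = -10$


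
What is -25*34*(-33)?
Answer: 28050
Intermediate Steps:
-25*34*(-33) = -850*(-33) = 28050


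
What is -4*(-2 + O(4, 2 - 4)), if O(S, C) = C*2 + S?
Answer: 8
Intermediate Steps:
O(S, C) = S + 2*C (O(S, C) = 2*C + S = S + 2*C)
-4*(-2 + O(4, 2 - 4)) = -4*(-2 + (4 + 2*(2 - 4))) = -4*(-2 + (4 + 2*(-2))) = -4*(-2 + (4 - 4)) = -4*(-2 + 0) = -4*(-2) = 8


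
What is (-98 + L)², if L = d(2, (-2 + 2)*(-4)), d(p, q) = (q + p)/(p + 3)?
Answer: 238144/25 ≈ 9525.8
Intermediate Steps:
d(p, q) = (p + q)/(3 + p)
L = ⅖ (L = (2 + (-2 + 2)*(-4))/(3 + 2) = (2 + 0*(-4))/5 = (2 + 0)/5 = (⅕)*2 = ⅖ ≈ 0.40000)
(-98 + L)² = (-98 + ⅖)² = (-488/5)² = 238144/25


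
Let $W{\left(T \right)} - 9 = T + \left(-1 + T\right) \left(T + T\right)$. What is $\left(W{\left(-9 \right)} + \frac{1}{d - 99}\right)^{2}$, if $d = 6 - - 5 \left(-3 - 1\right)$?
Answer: $\frac{413674921}{12769} \approx 32397.0$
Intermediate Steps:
$W{\left(T \right)} = 9 + T + 2 T \left(-1 + T\right)$ ($W{\left(T \right)} = 9 + \left(T + \left(-1 + T\right) \left(T + T\right)\right) = 9 + \left(T + \left(-1 + T\right) 2 T\right) = 9 + \left(T + 2 T \left(-1 + T\right)\right) = 9 + T + 2 T \left(-1 + T\right)$)
$d = -14$ ($d = 6 - \left(-5\right) \left(-4\right) = 6 - 20 = -14$)
$\left(W{\left(-9 \right)} + \frac{1}{d - 99}\right)^{2} = \left(\left(9 - -9 + 2 \left(-9\right)^{2}\right) + \frac{1}{-14 - 99}\right)^{2} = \left(\left(9 + 9 + 2 \cdot 81\right) + \frac{1}{-113}\right)^{2} = \left(\left(9 + 9 + 162\right) - \frac{1}{113}\right)^{2} = \left(180 - \frac{1}{113}\right)^{2} = \left(\frac{20339}{113}\right)^{2} = \frac{413674921}{12769}$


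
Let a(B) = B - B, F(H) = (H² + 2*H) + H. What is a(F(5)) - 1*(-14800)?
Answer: 14800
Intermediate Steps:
F(H) = H² + 3*H
a(B) = 0
a(F(5)) - 1*(-14800) = 0 - 1*(-14800) = 0 + 14800 = 14800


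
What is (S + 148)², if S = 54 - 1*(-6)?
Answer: 43264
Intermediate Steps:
S = 60 (S = 54 + 6 = 60)
(S + 148)² = (60 + 148)² = 208² = 43264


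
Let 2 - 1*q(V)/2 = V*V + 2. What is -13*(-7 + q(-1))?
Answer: 117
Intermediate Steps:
q(V) = -2*V² (q(V) = 4 - 2*(V*V + 2) = 4 - 2*(V² + 2) = 4 - 2*(2 + V²) = 4 + (-4 - 2*V²) = -2*V²)
-13*(-7 + q(-1)) = -13*(-7 - 2*(-1)²) = -13*(-7 - 2*1) = -13*(-7 - 2) = -13*(-9) = 117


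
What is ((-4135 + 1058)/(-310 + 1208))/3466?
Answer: -3077/3112468 ≈ -0.00098860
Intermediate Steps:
((-4135 + 1058)/(-310 + 1208))/3466 = -3077/898*(1/3466) = -3077*1/898*(1/3466) = -3077/898*1/3466 = -3077/3112468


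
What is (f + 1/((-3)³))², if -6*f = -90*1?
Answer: 163216/729 ≈ 223.89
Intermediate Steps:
f = 15 (f = -(-15) = -⅙*(-90) = 15)
(f + 1/((-3)³))² = (15 + 1/((-3)³))² = (15 + 1/(-27))² = (15 - 1/27)² = (404/27)² = 163216/729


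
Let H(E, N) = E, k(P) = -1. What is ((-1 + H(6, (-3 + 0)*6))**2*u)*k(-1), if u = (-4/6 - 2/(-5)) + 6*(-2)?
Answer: 920/3 ≈ 306.67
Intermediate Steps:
u = -184/15 (u = (-4*1/6 - 2*(-1/5)) - 12 = (-2/3 + 2/5) - 12 = -4/15 - 12 = -184/15 ≈ -12.267)
((-1 + H(6, (-3 + 0)*6))**2*u)*k(-1) = ((-1 + 6)**2*(-184/15))*(-1) = (5**2*(-184/15))*(-1) = (25*(-184/15))*(-1) = -920/3*(-1) = 920/3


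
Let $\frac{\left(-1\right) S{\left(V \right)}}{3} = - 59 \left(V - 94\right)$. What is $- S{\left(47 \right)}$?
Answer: $8319$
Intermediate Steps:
$S{\left(V \right)} = -16638 + 177 V$ ($S{\left(V \right)} = - 3 \left(- 59 \left(V - 94\right)\right) = - 3 \left(- 59 \left(-94 + V\right)\right) = - 3 \left(5546 - 59 V\right) = -16638 + 177 V$)
$- S{\left(47 \right)} = - (-16638 + 177 \cdot 47) = - (-16638 + 8319) = \left(-1\right) \left(-8319\right) = 8319$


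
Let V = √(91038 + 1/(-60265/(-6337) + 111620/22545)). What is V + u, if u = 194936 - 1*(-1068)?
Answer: 196004 + √15543471507828322371411/413202073 ≈ 1.9631e+5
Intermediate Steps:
u = 196004 (u = 194936 + 1068 = 196004)
V = √15543471507828322371411/413202073 (V = √(91038 + 1/(-60265*(-1/6337) + 111620*(1/22545))) = √(91038 + 1/(60265/6337 + 22324/4509)) = √(91038 + 1/(413202073/28573533)) = √(91038 + 28573533/413202073) = √(37617118895307/413202073) = √15543471507828322371411/413202073 ≈ 301.73)
V + u = √15543471507828322371411/413202073 + 196004 = 196004 + √15543471507828322371411/413202073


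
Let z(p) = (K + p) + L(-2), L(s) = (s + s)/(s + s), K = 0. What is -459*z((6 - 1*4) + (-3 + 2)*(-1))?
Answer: -1836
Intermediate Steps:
L(s) = 1 (L(s) = (2*s)/((2*s)) = (2*s)*(1/(2*s)) = 1)
z(p) = 1 + p (z(p) = (0 + p) + 1 = p + 1 = 1 + p)
-459*z((6 - 1*4) + (-3 + 2)*(-1)) = -459*(1 + ((6 - 1*4) + (-3 + 2)*(-1))) = -459*(1 + ((6 - 4) - 1*(-1))) = -459*(1 + (2 + 1)) = -459*(1 + 3) = -459*4 = -1836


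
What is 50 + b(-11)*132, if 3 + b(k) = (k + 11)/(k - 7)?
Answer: -346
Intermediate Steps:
b(k) = -3 + (11 + k)/(-7 + k) (b(k) = -3 + (k + 11)/(k - 7) = -3 + (11 + k)/(-7 + k))
50 + b(-11)*132 = 50 + (2*(16 - 1*(-11))/(-7 - 11))*132 = 50 + (2*(16 + 11)/(-18))*132 = 50 + (2*(-1/18)*27)*132 = 50 - 3*132 = 50 - 396 = -346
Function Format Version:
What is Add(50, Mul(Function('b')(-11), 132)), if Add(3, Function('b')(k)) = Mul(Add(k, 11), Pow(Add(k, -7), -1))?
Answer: -346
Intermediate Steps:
Function('b')(k) = Add(-3, Mul(Pow(Add(-7, k), -1), Add(11, k))) (Function('b')(k) = Add(-3, Mul(Add(k, 11), Pow(Add(k, -7), -1))) = Add(-3, Mul(Add(11, k), Pow(Add(-7, k), -1))) = Add(-3, Mul(Pow(Add(-7, k), -1), Add(11, k))))
Add(50, Mul(Function('b')(-11), 132)) = Add(50, Mul(Mul(2, Pow(Add(-7, -11), -1), Add(16, Mul(-1, -11))), 132)) = Add(50, Mul(Mul(2, Pow(-18, -1), Add(16, 11)), 132)) = Add(50, Mul(Mul(2, Rational(-1, 18), 27), 132)) = Add(50, Mul(-3, 132)) = Add(50, -396) = -346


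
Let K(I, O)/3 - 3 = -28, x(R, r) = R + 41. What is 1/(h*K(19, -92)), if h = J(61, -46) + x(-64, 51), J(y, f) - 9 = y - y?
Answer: 1/1050 ≈ 0.00095238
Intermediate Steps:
x(R, r) = 41 + R
J(y, f) = 9 (J(y, f) = 9 + (y - y) = 9 + 0 = 9)
K(I, O) = -75 (K(I, O) = 9 + 3*(-28) = 9 - 84 = -75)
h = -14 (h = 9 + (41 - 64) = 9 - 23 = -14)
1/(h*K(19, -92)) = 1/(-14*(-75)) = -1/14*(-1/75) = 1/1050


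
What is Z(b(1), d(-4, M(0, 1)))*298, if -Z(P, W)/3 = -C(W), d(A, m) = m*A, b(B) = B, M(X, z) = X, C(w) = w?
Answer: 0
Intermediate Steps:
d(A, m) = A*m
Z(P, W) = 3*W (Z(P, W) = -(-3)*W = 3*W)
Z(b(1), d(-4, M(0, 1)))*298 = (3*(-4*0))*298 = (3*0)*298 = 0*298 = 0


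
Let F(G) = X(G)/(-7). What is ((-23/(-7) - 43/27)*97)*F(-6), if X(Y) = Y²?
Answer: -124160/147 ≈ -844.63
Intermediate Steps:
F(G) = -G²/7 (F(G) = G²/(-7) = G²*(-⅐) = -G²/7)
((-23/(-7) - 43/27)*97)*F(-6) = ((-23/(-7) - 43/27)*97)*(-⅐*(-6)²) = ((-23*(-⅐) - 43*1/27)*97)*(-⅐*36) = ((23/7 - 43/27)*97)*(-36/7) = ((320/189)*97)*(-36/7) = (31040/189)*(-36/7) = -124160/147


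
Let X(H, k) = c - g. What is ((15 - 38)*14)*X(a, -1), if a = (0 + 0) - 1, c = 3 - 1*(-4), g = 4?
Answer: -966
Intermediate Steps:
c = 7 (c = 3 + 4 = 7)
a = -1 (a = 0 - 1 = -1)
X(H, k) = 3 (X(H, k) = 7 - 1*4 = 7 - 4 = 3)
((15 - 38)*14)*X(a, -1) = ((15 - 38)*14)*3 = -23*14*3 = -322*3 = -966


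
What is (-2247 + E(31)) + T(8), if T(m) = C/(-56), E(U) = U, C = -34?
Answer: -62031/28 ≈ -2215.4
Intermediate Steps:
T(m) = 17/28 (T(m) = -34/(-56) = -34*(-1/56) = 17/28)
(-2247 + E(31)) + T(8) = (-2247 + 31) + 17/28 = -2216 + 17/28 = -62031/28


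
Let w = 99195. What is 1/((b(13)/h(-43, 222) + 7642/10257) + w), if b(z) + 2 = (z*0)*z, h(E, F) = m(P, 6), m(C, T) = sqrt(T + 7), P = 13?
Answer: 10435992414549/1035206042887501957 + 16185546*sqrt(13)/1035206042887501957 ≈ 1.0081e-5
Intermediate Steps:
m(C, T) = sqrt(7 + T)
h(E, F) = sqrt(13) (h(E, F) = sqrt(7 + 6) = sqrt(13))
b(z) = -2 (b(z) = -2 + (z*0)*z = -2 + 0*z = -2 + 0 = -2)
1/((b(13)/h(-43, 222) + 7642/10257) + w) = 1/((-2*sqrt(13)/13 + 7642/10257) + 99195) = 1/((7642/10257 - 2*sqrt(13)/13) + 99195) = 1/(1017450757/10257 - 2*sqrt(13)/13)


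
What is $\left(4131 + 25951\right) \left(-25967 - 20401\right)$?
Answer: $-1394842176$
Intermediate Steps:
$\left(4131 + 25951\right) \left(-25967 - 20401\right) = 30082 \left(-46368\right) = -1394842176$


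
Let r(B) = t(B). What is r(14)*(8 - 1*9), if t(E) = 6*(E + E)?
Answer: -168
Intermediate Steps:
t(E) = 12*E (t(E) = 6*(2*E) = 12*E)
r(B) = 12*B
r(14)*(8 - 1*9) = (12*14)*(8 - 1*9) = 168*(8 - 9) = 168*(-1) = -168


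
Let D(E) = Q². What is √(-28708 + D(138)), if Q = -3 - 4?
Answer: I*√28659 ≈ 169.29*I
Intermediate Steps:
Q = -7
D(E) = 49 (D(E) = (-7)² = 49)
√(-28708 + D(138)) = √(-28708 + 49) = √(-28659) = I*√28659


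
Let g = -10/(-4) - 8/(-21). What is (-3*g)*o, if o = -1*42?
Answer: 363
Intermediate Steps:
o = -42
g = 121/42 (g = -10*(-¼) - 8*(-1/21) = 5/2 + 8/21 = 121/42 ≈ 2.8810)
(-3*g)*o = -3*121/42*(-42) = -121/14*(-42) = 363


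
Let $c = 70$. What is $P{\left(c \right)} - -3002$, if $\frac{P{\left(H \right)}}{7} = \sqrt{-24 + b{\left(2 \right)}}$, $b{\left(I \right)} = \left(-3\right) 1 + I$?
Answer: $3002 + 35 i \approx 3002.0 + 35.0 i$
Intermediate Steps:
$b{\left(I \right)} = -3 + I$
$P{\left(H \right)} = 35 i$ ($P{\left(H \right)} = 7 \sqrt{-24 + \left(-3 + 2\right)} = 7 \sqrt{-24 - 1} = 7 \sqrt{-25} = 7 \cdot 5 i = 35 i$)
$P{\left(c \right)} - -3002 = 35 i - -3002 = 35 i + 3002 = 3002 + 35 i$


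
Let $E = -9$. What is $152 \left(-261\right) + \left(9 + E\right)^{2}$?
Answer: $-39672$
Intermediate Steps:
$152 \left(-261\right) + \left(9 + E\right)^{2} = 152 \left(-261\right) + \left(9 - 9\right)^{2} = -39672 + 0^{2} = -39672 + 0 = -39672$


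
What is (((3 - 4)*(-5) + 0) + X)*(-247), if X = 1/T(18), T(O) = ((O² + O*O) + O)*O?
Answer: -14805427/11988 ≈ -1235.0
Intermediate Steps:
T(O) = O*(O + 2*O²) (T(O) = ((O² + O²) + O)*O = (2*O² + O)*O = (O + 2*O²)*O = O*(O + 2*O²))
X = 1/11988 (X = 1/(18²*(1 + 2*18)) = 1/(324*(1 + 36)) = 1/(324*37) = 1/11988 ≈ 8.3417e-5)
(((3 - 4)*(-5) + 0) + X)*(-247) = (((3 - 4)*(-5) + 0) + 1/11988)*(-247) = ((-1*(-5) + 0) + 1/11988)*(-247) = ((5 + 0) + 1/11988)*(-247) = (5 + 1/11988)*(-247) = (59941/11988)*(-247) = -14805427/11988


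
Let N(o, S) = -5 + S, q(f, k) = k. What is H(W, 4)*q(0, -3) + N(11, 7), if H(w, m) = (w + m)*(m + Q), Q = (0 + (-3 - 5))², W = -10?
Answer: 1226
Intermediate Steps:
Q = 64 (Q = (0 - 8)² = (-8)² = 64)
H(w, m) = (64 + m)*(m + w) (H(w, m) = (w + m)*(m + 64) = (m + w)*(64 + m) = (64 + m)*(m + w))
H(W, 4)*q(0, -3) + N(11, 7) = (4² + 64*4 + 64*(-10) + 4*(-10))*(-3) + (-5 + 7) = (16 + 256 - 640 - 40)*(-3) + 2 = -408*(-3) + 2 = 1224 + 2 = 1226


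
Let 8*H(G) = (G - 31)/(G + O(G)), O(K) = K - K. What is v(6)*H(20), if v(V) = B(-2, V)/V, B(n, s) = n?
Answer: 11/480 ≈ 0.022917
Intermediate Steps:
O(K) = 0
v(V) = -2/V
H(G) = (-31 + G)/(8*G) (H(G) = ((G - 31)/(G + 0))/8 = ((-31 + G)/G)/8 = (-31 + G)/(8*G))
v(6)*H(20) = (-2/6)*((⅛)*(-31 + 20)/20) = (-2*⅙)*((⅛)*(1/20)*(-11)) = -⅓*(-11/160) = 11/480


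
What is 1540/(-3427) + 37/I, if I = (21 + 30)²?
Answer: -3878741/8913627 ≈ -0.43515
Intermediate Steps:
I = 2601 (I = 51² = 2601)
1540/(-3427) + 37/I = 1540/(-3427) + 37/2601 = 1540*(-1/3427) + 37*(1/2601) = -1540/3427 + 37/2601 = -3878741/8913627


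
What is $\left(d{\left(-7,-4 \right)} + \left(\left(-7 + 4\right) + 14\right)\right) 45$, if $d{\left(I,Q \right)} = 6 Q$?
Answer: $-585$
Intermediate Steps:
$\left(d{\left(-7,-4 \right)} + \left(\left(-7 + 4\right) + 14\right)\right) 45 = \left(6 \left(-4\right) + \left(\left(-7 + 4\right) + 14\right)\right) 45 = \left(-24 + \left(-3 + 14\right)\right) 45 = \left(-24 + 11\right) 45 = \left(-13\right) 45 = -585$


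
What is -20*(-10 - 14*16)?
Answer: 4680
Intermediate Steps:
-20*(-10 - 14*16) = -20*(-10 - 224) = -20*(-234) = 4680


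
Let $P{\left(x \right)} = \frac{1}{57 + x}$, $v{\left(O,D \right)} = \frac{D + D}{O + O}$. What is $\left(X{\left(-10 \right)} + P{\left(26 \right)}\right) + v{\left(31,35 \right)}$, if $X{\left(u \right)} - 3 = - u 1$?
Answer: $\frac{36385}{2573} \approx 14.141$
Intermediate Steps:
$v{\left(O,D \right)} = \frac{D}{O}$ ($v{\left(O,D \right)} = \frac{2 D}{2 O} = 2 D \frac{1}{2 O} = \frac{D}{O}$)
$X{\left(u \right)} = 3 - u$ ($X{\left(u \right)} = 3 + - u 1 = 3 - u$)
$\left(X{\left(-10 \right)} + P{\left(26 \right)}\right) + v{\left(31,35 \right)} = \left(\left(3 - -10\right) + \frac{1}{57 + 26}\right) + \frac{35}{31} = \left(\left(3 + 10\right) + \frac{1}{83}\right) + 35 \cdot \frac{1}{31} = \left(13 + \frac{1}{83}\right) + \frac{35}{31} = \frac{1080}{83} + \frac{35}{31} = \frac{36385}{2573}$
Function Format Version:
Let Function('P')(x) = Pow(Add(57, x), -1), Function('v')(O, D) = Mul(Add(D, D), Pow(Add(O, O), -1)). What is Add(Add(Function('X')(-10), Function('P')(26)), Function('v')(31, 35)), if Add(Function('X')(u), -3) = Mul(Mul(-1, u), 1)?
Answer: Rational(36385, 2573) ≈ 14.141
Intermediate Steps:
Function('v')(O, D) = Mul(D, Pow(O, -1)) (Function('v')(O, D) = Mul(Mul(2, D), Pow(Mul(2, O), -1)) = Mul(Mul(2, D), Mul(Rational(1, 2), Pow(O, -1))) = Mul(D, Pow(O, -1)))
Function('X')(u) = Add(3, Mul(-1, u)) (Function('X')(u) = Add(3, Mul(Mul(-1, u), 1)) = Add(3, Mul(-1, u)))
Add(Add(Function('X')(-10), Function('P')(26)), Function('v')(31, 35)) = Add(Add(Add(3, Mul(-1, -10)), Pow(Add(57, 26), -1)), Mul(35, Pow(31, -1))) = Add(Add(Add(3, 10), Pow(83, -1)), Mul(35, Rational(1, 31))) = Add(Add(13, Rational(1, 83)), Rational(35, 31)) = Add(Rational(1080, 83), Rational(35, 31)) = Rational(36385, 2573)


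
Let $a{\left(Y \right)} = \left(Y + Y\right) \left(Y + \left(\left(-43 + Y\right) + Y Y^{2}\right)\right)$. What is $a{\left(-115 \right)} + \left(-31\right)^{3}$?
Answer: $349834249$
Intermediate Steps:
$a{\left(Y \right)} = 2 Y \left(-43 + Y^{3} + 2 Y\right)$ ($a{\left(Y \right)} = 2 Y \left(Y + \left(\left(-43 + Y\right) + Y^{3}\right)\right) = 2 Y \left(Y + \left(-43 + Y + Y^{3}\right)\right) = 2 Y \left(-43 + Y^{3} + 2 Y\right)$)
$a{\left(-115 \right)} + \left(-31\right)^{3} = 2 \left(-115\right) \left(-43 + \left(-115\right)^{3} + 2 \left(-115\right)\right) + \left(-31\right)^{3} = 2 \left(-115\right) \left(-43 - 1520875 - 230\right) - 29791 = 2 \left(-115\right) \left(-1521148\right) - 29791 = 349864040 - 29791 = 349834249$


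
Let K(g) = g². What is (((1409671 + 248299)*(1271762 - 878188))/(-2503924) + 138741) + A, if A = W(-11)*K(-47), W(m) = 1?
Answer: -74901449245/625981 ≈ -1.1965e+5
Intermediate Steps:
A = 2209 (A = 1*(-47)² = 1*2209 = 2209)
(((1409671 + 248299)*(1271762 - 878188))/(-2503924) + 138741) + A = (((1409671 + 248299)*(1271762 - 878188))/(-2503924) + 138741) + 2209 = ((1657970*393574)*(-1/2503924) + 138741) + 2209 = (652533884780*(-1/2503924) + 138741) + 2209 = (-163133471195/625981 + 138741) + 2209 = -76284241274/625981 + 2209 = -74901449245/625981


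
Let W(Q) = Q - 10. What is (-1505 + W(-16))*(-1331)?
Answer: 2037761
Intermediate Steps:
W(Q) = -10 + Q
(-1505 + W(-16))*(-1331) = (-1505 + (-10 - 16))*(-1331) = (-1505 - 26)*(-1331) = -1531*(-1331) = 2037761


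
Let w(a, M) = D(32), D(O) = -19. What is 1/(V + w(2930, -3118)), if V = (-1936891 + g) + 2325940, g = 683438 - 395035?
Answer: 1/677433 ≈ 1.4762e-6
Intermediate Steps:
g = 288403
w(a, M) = -19
V = 677452 (V = (-1936891 + 288403) + 2325940 = -1648488 + 2325940 = 677452)
1/(V + w(2930, -3118)) = 1/(677452 - 19) = 1/677433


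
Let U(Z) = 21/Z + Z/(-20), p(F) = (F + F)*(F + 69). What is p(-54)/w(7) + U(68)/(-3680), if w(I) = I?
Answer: -2026936643/8758400 ≈ -231.43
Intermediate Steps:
p(F) = 2*F*(69 + F) (p(F) = (2*F)*(69 + F) = 2*F*(69 + F))
U(Z) = 21/Z - Z/20 (U(Z) = 21/Z + Z*(-1/20) = 21/Z - Z/20)
p(-54)/w(7) + U(68)/(-3680) = (2*(-54)*(69 - 54))/7 + (21/68 - 1/20*68)/(-3680) = (2*(-54)*15)*(⅐) + (21*(1/68) - 17/5)*(-1/3680) = -1620*⅐ + (21/68 - 17/5)*(-1/3680) = -1620/7 - 1051/340*(-1/3680) = -1620/7 + 1051/1251200 = -2026936643/8758400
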